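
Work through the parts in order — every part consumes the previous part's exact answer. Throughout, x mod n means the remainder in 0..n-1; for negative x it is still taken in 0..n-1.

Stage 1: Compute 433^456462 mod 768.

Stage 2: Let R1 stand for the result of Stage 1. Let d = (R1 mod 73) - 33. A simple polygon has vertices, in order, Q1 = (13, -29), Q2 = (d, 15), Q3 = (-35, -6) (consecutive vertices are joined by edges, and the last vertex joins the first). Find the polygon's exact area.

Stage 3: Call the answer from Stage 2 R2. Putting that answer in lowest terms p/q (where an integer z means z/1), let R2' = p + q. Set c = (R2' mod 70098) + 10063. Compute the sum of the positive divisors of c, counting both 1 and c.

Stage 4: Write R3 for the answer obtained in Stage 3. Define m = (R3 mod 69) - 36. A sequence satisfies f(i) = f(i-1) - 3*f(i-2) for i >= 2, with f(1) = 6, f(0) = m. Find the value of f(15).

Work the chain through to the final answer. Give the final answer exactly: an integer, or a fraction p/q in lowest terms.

Stage 1: squarings mod 768: 433^1=433, 433^2=97, 433^4=193, 433^8=385, 433^16=1, 433^32=1, 433^64=1, 433^128=1, 433^256=1, 433^512=1, 433^1024=1, 433^2048=1, 433^4096=1, 433^8192=1, 433^16384=1, 433^32768=1, 433^65536=1, 433^131072=1, 433^262144=1; 433^456462 = 433^2 * 433^4 * 433^8 * 433^256 * 433^512 * 433^1024 * 433^4096 * 433^8192 * 433^16384 * 433^32768 * 433^131072 * 433^262144 = 673 (mod 768); answer 673
Stage 2: R1 = 673; d = -17; cross terms: (13*15 - -17*-29)=-298, (-17*-6 - -35*15)=627, (-35*-29 - 13*-6)=1093; twice the area = |1422| = 1422; area = 711; answer 711
Stage 3: R2 = 711; threaded value p + q = 712; c = 10775; 10775 = 5^2 * 431; sigma = (1 + 5 + 25) * (1 + 431) = 31 * 432 = 13392; answer 13392
Stage 4: R3 = 13392; m = -30; f(2) = 1*(6) - 3*(-30) = 96; iterating: f(2)=96, f(3)=78, f(4)=-210, f(5)=-444, f(6)=186, f(7)=1518, f(8)=960, f(9)=-3594, f(10)=-6474, f(11)=4308, f(12)=23730, f(13)=10806, f(14)=-60384, f(15)=-92802; answer -92802

-92802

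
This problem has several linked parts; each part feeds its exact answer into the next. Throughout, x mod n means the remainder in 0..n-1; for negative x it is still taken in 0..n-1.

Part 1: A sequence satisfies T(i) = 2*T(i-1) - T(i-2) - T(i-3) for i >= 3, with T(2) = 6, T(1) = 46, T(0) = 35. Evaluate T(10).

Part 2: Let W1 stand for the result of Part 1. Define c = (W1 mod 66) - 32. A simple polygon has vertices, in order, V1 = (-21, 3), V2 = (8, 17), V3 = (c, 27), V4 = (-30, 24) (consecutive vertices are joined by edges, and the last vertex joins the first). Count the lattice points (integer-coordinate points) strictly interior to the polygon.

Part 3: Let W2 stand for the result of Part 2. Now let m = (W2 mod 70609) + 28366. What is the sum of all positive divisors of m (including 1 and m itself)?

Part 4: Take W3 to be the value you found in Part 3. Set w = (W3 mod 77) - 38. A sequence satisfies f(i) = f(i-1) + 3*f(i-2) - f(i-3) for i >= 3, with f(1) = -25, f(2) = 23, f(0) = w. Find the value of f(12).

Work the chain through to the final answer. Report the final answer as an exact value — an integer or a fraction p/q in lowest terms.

-6411

Part 1: T(3) = 2*(6) - 1*(46) - 1*(35) = -69; iterating: T(3)=-69, T(4)=-190, T(5)=-317, T(6)=-375, T(7)=-243, T(8)=206, T(9)=1030, T(10)=2097; answer 2097
Part 2: W1 = 2097; c = 19; cross terms: (-21*17 - 8*3)=-381, (8*27 - 19*17)=-107, (19*24 - -30*27)=1266, (-30*3 - -21*24)=414; twice the area = |1192| = 1192; area = 596; boundary points = 1 + 1 + 1 + 3 = 6; strictly interior points = area - boundary/2 + 1 = 594; answer 594
Part 3: W2 = 594; m = 28960; 28960 = 2^5 * 5 * 181; sigma = (1 + 2 + 4 + 8 + 16 + 32) * (1 + 5) * (1 + 181) = 63 * 6 * 182 = 68796; answer 68796
Part 4: W3 = 68796; w = -3; f(3) = 1*(23) + 3*(-25) - 1*(-3) = -49; iterating: f(3)=-49, f(4)=45, f(5)=-125, f(6)=59, f(7)=-361, f(8)=-59, f(9)=-1201, f(10)=-1017, f(11)=-4561, f(12)=-6411; answer -6411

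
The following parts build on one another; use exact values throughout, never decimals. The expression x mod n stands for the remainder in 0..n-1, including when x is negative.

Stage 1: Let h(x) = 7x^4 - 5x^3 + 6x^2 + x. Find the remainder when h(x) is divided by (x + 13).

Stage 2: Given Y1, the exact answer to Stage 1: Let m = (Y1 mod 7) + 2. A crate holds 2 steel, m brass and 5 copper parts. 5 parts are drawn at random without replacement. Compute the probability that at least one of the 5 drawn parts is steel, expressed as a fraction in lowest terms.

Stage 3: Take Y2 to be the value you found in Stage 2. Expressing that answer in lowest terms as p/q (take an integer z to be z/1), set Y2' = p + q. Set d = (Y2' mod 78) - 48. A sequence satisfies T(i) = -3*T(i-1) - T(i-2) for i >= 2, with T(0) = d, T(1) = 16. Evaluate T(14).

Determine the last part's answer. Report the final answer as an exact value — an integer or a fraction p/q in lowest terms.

-1564579

Stage 1: remainder = value at the root: 7*(-13)^4 - 5*(-13)^3 + 6*(-13)^2 + 1*(-13)^1 = (199927) + (10985) + (1014) + (-13) = 211913; answer 211913
Stage 2: Y1 = 211913; m = 4; total draws C(11,5) = 462; complement C(9,5) = 126; favorable 462 - 126 = 336; P = 8/11; answer 8/11
Stage 3: Y2 = 8/11; threaded value p + q = 19; d = -29; T(2) = -3*(16) - 1*(-29) = -19; iterating: T(2)=-19, T(3)=41, T(4)=-104, T(5)=271, T(6)=-709, T(7)=1856, T(8)=-4859, T(9)=12721, T(10)=-33304, T(11)=87191, T(12)=-228269, T(13)=597616, T(14)=-1564579; answer -1564579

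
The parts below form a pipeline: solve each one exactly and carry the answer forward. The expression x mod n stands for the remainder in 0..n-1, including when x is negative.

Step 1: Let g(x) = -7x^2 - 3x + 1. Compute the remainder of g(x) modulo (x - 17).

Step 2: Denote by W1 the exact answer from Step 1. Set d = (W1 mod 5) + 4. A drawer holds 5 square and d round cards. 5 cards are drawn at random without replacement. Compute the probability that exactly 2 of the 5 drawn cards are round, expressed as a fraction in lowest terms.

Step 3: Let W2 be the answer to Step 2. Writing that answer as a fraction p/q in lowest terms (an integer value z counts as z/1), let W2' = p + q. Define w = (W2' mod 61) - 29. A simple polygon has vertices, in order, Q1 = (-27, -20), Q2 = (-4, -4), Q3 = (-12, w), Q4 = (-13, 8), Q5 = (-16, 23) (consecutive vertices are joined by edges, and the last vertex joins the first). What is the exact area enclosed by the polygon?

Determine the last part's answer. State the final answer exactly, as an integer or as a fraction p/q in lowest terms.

381

Step 1: remainder = value at the root: -7*(17)^2 - 3*(17)^1 + 1 = (-2023) + (-51) + (1) = -2073; answer -2073
Step 2: W1 = -2073; d = 6; total draws C(11,5) = 462; favorable C(6,2)*C(5,3) = 150; P = 25/77; answer 25/77
Step 3: W2 = 25/77; threaded value p + q = 102; w = 12; cross terms: (-27*-4 - -4*-20)=28, (-4*12 - -12*-4)=-96, (-12*8 - -13*12)=60, (-13*23 - -16*8)=-171, (-16*-20 - -27*23)=941; twice the area = |762| = 762; area = 381; answer 381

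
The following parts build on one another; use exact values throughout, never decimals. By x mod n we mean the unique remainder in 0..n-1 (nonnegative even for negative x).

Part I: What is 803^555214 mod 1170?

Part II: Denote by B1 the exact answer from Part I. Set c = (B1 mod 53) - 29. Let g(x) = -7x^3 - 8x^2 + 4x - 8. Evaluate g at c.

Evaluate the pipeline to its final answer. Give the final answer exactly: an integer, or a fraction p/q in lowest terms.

Part I: squarings mod 1170: 803^1=803, 803^2=139, 803^4=601, 803^8=841, 803^16=601, 803^32=841, 803^64=601, 803^128=841, 803^256=601, 803^512=841, 803^1024=601, 803^2048=841, 803^4096=601, 803^8192=841, 803^16384=601, 803^32768=841, 803^65536=601, 803^131072=841, 803^262144=601, 803^524288=841; 803^555214 = 803^2 * 803^4 * 803^8 * 803^64 * 803^128 * 803^2048 * 803^4096 * 803^8192 * 803^16384 * 803^524288 = 1069 (mod 1170); answer 1069
Part II: B1 = 1069; c = -20; -7*(-20)^3 - 8*(-20)^2 + 4*(-20)^1 - 8 = (56000) + (-3200) + (-80) + (-8) = 52712; answer 52712

52712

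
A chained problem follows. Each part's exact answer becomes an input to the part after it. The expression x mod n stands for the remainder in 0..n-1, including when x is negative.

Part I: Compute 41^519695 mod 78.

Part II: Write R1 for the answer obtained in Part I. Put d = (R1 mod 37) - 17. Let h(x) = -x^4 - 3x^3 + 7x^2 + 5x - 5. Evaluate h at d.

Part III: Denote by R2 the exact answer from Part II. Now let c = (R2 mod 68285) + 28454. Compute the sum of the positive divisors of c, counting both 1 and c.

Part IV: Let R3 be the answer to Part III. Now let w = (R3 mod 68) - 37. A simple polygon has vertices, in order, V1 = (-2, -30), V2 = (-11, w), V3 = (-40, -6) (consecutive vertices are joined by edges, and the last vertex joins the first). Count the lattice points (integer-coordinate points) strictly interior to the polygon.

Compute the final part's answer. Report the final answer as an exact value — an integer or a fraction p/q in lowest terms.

Part I: squarings mod 78: 41^1=41, 41^2=43, 41^4=55, 41^8=61, 41^16=55, 41^32=61, 41^64=55, 41^128=61, 41^256=55, 41^512=61, 41^1024=55, 41^2048=61, 41^4096=55, 41^8192=61, 41^16384=55, 41^32768=61, 41^65536=55, 41^131072=61, 41^262144=55; 41^519695 = 41^1 * 41^2 * 41^4 * 41^8 * 41^512 * 41^1024 * 41^2048 * 41^8192 * 41^16384 * 41^32768 * 41^65536 * 41^131072 * 41^262144 = 59 (mod 78); answer 59
Part II: R1 = 59; d = 5; -1*(5)^4 - 3*(5)^3 + 7*(5)^2 + 5*(5)^1 - 5 = (-625) + (-375) + (175) + (25) + (-5) = -805; answer -805
Part III: R2 = -805; c = 95934; 95934 = 2 * 3 * 59 * 271; sigma = (1 + 2) * (1 + 3) * (1 + 59) * (1 + 271) = 3 * 4 * 60 * 272 = 195840; answer 195840
Part IV: R3 = 195840; w = -37; cross terms: (-2*-37 - -11*-30)=-256, (-11*-6 - -40*-37)=-1414, (-40*-30 - -2*-6)=1188; twice the area = |-482| = 482; area = 241; boundary points = 1 + 1 + 2 = 4; strictly interior points = area - boundary/2 + 1 = 240; answer 240

240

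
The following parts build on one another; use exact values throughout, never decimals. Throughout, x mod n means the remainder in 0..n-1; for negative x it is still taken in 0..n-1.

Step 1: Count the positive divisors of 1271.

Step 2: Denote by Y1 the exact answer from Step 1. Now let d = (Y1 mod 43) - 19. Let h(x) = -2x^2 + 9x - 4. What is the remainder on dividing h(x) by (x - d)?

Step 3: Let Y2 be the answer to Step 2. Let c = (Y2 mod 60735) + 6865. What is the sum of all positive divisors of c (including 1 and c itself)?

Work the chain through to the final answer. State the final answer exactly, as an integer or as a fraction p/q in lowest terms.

Step 1: 1271 = 31 * 41; number of divisors = (1+1) * (1+1) = 4; answer 4
Step 2: Y1 = 4; d = -15; remainder = value at the root: -2*(-15)^2 + 9*(-15)^1 - 4 = (-450) + (-135) + (-4) = -589; answer -589
Step 3: Y2 = -589; c = 67011; 67011 = 3 * 7 * 3191; sigma = (1 + 3) * (1 + 7) * (1 + 3191) = 4 * 8 * 3192 = 102144; answer 102144

102144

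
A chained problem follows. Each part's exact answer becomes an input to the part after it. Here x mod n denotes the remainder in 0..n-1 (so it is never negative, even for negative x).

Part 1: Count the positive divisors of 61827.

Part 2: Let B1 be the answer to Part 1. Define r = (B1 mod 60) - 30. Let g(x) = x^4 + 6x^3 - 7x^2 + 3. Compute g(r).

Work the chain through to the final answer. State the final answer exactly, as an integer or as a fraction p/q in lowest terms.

Part 1: 61827 = 3 * 37 * 557; number of divisors = (1+1) * (1+1) * (1+1) = 8; answer 8
Part 2: B1 = 8; r = -22; 1*(-22)^4 + 6*(-22)^3 - 7*(-22)^2 + 3 = (234256) + (-63888) + (-3388) + (3) = 166983; answer 166983

166983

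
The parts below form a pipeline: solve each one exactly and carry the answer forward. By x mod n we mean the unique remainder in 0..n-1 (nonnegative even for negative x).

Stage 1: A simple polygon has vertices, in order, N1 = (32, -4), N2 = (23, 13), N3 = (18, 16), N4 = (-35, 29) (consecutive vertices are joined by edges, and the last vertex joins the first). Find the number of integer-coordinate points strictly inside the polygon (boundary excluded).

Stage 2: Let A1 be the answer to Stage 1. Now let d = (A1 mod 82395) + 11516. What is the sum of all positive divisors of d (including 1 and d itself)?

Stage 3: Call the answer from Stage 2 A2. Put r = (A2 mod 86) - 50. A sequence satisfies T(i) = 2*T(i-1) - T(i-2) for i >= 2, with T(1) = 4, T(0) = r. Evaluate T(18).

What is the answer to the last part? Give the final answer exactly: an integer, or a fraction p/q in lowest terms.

Stage 1: cross terms: (32*13 - 23*-4)=508, (23*16 - 18*13)=134, (18*29 - -35*16)=1082, (-35*-4 - 32*29)=-788; twice the area = |936| = 936; area = 468; boundary points = 1 + 1 + 1 + 1 = 4; strictly interior points = area - boundary/2 + 1 = 467; answer 467
Stage 2: A1 = 467; d = 11983; 11983 = 23 * 521; sigma = (1 + 23) * (1 + 521) = 24 * 522 = 12528; answer 12528
Stage 3: A2 = 12528; r = 8; T(2) = 2*(4) - 1*(8) = 0; iterating: T(2)=0, T(3)=-4, T(4)=-8, T(5)=-12, T(6)=-16, T(7)=-20, T(8)=-24, T(9)=-28, T(10)=-32, T(11)=-36, T(12)=-40, T(13)=-44, T(14)=-48, T(15)=-52, T(16)=-56, T(17)=-60, T(18)=-64; answer -64

-64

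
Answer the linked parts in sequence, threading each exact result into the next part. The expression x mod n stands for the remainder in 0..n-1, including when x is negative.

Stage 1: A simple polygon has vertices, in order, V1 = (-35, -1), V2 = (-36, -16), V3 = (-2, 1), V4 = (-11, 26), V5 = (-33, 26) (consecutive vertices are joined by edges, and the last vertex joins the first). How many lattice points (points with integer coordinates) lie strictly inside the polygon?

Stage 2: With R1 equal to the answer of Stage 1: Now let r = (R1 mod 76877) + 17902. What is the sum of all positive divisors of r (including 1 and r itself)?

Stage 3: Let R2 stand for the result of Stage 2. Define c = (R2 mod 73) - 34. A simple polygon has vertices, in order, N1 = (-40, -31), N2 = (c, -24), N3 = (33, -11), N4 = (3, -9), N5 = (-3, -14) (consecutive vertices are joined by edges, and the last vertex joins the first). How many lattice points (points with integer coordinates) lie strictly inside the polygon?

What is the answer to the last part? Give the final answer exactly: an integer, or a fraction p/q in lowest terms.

Stage 1: cross terms: (-35*-16 - -36*-1)=524, (-36*1 - -2*-16)=-68, (-2*26 - -11*1)=-41, (-11*26 - -33*26)=572, (-33*-1 - -35*26)=943; twice the area = |1930| = 1930; area = 965; boundary points = 1 + 17 + 1 + 22 + 1 = 42; strictly interior points = area - boundary/2 + 1 = 945; answer 945
Stage 2: R1 = 945; r = 18847; 18847 = 47 * 401; sigma = (1 + 47) * (1 + 401) = 48 * 402 = 19296; answer 19296
Stage 3: R2 = 19296; c = -10; cross terms: (-40*-24 - -10*-31)=650, (-10*-11 - 33*-24)=902, (33*-9 - 3*-11)=-264, (3*-14 - -3*-9)=-69, (-3*-31 - -40*-14)=-467; twice the area = |752| = 752; area = 376; boundary points = 1 + 1 + 2 + 1 + 1 = 6; strictly interior points = area - boundary/2 + 1 = 374; answer 374

374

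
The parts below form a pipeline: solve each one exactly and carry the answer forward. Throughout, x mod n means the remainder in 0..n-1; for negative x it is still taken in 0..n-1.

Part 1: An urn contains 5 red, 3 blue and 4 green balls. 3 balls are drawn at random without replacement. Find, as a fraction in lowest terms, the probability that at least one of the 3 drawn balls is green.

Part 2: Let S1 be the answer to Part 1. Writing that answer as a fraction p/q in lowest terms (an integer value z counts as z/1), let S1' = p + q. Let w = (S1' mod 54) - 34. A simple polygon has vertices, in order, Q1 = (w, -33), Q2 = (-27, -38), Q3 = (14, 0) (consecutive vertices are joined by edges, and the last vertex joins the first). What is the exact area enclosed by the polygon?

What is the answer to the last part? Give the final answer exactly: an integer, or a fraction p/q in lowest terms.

Part 1: total draws C(12,3) = 220; complement C(8,3) = 56; favorable 220 - 56 = 164; P = 41/55; answer 41/55
Part 2: S1 = 41/55; threaded value p + q = 96; w = 8; cross terms: (8*-38 - -27*-33)=-1195, (-27*0 - 14*-38)=532, (14*-33 - 8*0)=-462; twice the area = |-1125| = 1125; area = 1125/2; answer 1125/2

1125/2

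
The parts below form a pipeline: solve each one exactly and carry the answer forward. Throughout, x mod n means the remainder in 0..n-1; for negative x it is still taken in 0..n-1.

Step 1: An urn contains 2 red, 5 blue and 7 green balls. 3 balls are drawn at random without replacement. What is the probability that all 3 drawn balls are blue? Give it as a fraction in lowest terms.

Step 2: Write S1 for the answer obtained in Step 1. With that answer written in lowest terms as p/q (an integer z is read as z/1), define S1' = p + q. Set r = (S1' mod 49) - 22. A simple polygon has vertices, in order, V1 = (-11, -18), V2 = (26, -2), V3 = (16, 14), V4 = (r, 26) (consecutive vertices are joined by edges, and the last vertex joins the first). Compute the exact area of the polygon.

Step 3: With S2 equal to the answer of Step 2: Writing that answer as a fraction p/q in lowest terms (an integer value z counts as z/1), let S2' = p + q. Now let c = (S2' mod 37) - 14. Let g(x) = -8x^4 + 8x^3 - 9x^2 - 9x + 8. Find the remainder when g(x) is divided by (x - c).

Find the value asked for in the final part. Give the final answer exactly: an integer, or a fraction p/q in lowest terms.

Step 1: total draws C(14,3) = 364; favorable C(5,3) = 10; P = 5/182; answer 5/182
Step 2: S1 = 5/182; threaded value p + q = 187; r = 18; cross terms: (-11*-2 - 26*-18)=490, (26*14 - 16*-2)=396, (16*26 - 18*14)=164, (18*-18 - -11*26)=-38; twice the area = |1012| = 1012; area = 506; answer 506
Step 3: S2 = 506; threaded value p + q = 507; c = 12; remainder = value at the root: -8*(12)^4 + 8*(12)^3 - 9*(12)^2 - 9*(12)^1 + 8 = (-165888) + (13824) + (-1296) + (-108) + (8) = -153460; answer -153460

-153460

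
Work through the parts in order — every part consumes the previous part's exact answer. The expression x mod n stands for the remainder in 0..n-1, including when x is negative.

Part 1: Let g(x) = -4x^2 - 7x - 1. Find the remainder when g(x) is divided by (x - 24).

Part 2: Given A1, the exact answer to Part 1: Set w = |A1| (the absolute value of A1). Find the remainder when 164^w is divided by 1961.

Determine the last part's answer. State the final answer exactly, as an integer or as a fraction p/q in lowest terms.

1677

Part 1: remainder = value at the root: -4*(24)^2 - 7*(24)^1 - 1 = (-2304) + (-168) + (-1) = -2473; answer -2473
Part 2: A1 = -2473; w = 2473; squarings mod 1961: 164^1=164, 164^2=1403, 164^4=1526, 164^8=969, 164^16=1603, 164^32=699, 164^64=312, 164^128=1255, 164^256=342, 164^512=1265, 164^1024=49, 164^2048=440; 164^2473 = 164^1 * 164^8 * 164^32 * 164^128 * 164^256 * 164^2048 = 1677 (mod 1961); answer 1677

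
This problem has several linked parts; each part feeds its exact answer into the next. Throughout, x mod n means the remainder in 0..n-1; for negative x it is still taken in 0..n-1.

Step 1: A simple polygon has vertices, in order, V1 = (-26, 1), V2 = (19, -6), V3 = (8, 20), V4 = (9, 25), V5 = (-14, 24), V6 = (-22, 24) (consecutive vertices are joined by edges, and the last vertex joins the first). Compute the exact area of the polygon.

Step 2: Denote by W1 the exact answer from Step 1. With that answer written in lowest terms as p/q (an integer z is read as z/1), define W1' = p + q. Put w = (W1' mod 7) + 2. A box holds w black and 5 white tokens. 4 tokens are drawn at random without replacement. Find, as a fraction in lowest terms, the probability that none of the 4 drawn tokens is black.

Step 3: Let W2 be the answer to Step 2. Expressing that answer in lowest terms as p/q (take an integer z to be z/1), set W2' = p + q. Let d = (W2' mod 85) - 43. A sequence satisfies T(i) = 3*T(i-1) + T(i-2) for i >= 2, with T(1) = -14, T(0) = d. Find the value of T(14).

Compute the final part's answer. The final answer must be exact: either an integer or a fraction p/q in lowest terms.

-114574390

Step 1: cross terms: (-26*-6 - 19*1)=137, (19*20 - 8*-6)=428, (8*25 - 9*20)=20, (9*24 - -14*25)=566, (-14*24 - -22*24)=192, (-22*1 - -26*24)=602; twice the area = |1945| = 1945; area = 1945/2; answer 1945/2
Step 2: W1 = 1945/2; threaded value p + q = 1947; w = 3; total draws C(8,4) = 70; favorable C(5,4) = 5; P = 1/14; answer 1/14
Step 3: W2 = 1/14; threaded value p + q = 15; d = -28; T(2) = 3*(-14) + 1*(-28) = -70; iterating: T(2)=-70, T(3)=-224, T(4)=-742, T(5)=-2450, T(6)=-8092, T(7)=-26726, T(8)=-88270, T(9)=-291536, T(10)=-962878, T(11)=-3180170, T(12)=-10503388, T(13)=-34690334, T(14)=-114574390; answer -114574390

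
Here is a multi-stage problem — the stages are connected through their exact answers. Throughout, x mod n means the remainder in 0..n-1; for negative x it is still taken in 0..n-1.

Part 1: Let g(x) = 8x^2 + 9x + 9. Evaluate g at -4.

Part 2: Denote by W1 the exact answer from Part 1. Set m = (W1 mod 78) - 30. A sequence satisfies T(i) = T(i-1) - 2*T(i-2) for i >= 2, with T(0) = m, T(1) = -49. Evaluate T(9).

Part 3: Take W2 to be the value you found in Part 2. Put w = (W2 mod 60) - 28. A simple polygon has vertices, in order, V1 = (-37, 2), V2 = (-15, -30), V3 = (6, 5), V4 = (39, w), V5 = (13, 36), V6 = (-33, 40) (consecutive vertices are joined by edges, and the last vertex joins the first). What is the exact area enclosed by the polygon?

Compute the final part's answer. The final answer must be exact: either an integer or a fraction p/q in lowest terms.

Part 1: 8*(-4)^2 + 9*(-4)^1 + 9 = (128) + (-36) + (9) = 101; answer 101
Part 2: W1 = 101; m = -7; T(2) = 1*(-49) - 2*(-7) = -35; iterating: T(2)=-35, T(3)=63, T(4)=133, T(5)=7, T(6)=-259, T(7)=-273, T(8)=245, T(9)=791; answer 791
Part 3: W2 = 791; w = -17; cross terms: (-37*-30 - -15*2)=1140, (-15*5 - 6*-30)=105, (6*-17 - 39*5)=-297, (39*36 - 13*-17)=1625, (13*40 - -33*36)=1708, (-33*2 - -37*40)=1414; twice the area = |5695| = 5695; area = 5695/2; answer 5695/2

5695/2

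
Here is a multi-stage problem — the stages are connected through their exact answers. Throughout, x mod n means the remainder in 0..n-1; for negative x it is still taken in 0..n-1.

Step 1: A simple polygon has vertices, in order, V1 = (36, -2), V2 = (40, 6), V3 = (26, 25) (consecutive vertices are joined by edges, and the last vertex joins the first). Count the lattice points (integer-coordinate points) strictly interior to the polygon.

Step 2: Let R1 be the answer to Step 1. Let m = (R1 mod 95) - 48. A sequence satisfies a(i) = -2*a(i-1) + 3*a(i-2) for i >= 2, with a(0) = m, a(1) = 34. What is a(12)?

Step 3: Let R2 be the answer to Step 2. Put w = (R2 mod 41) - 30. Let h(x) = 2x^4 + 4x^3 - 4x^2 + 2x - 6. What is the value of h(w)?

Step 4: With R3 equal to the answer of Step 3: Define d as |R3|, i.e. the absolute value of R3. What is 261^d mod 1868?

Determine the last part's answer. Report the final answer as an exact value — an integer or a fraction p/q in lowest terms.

Step 1: cross terms: (36*6 - 40*-2)=296, (40*25 - 26*6)=844, (26*-2 - 36*25)=-952; twice the area = |188| = 188; area = 94; boundary points = 4 + 1 + 1 = 6; strictly interior points = area - boundary/2 + 1 = 92; answer 92
Step 2: R1 = 92; m = 44; a(2) = -2*(34) + 3*(44) = 64; iterating: a(2)=64, a(3)=-26, a(4)=244, a(5)=-566, a(6)=1864, a(7)=-5426, a(8)=16444, a(9)=-49166, a(10)=147664, a(11)=-442826, a(12)=1328644; answer 1328644
Step 3: R2 = 1328644; w = 9; 2*(9)^4 + 4*(9)^3 - 4*(9)^2 + 2*(9)^1 - 6 = (13122) + (2916) + (-324) + (18) + (-6) = 15726; answer 15726
Step 4: R3 = 15726; d = 15726; squarings mod 1868: 261^1=261, 261^2=873, 261^4=1853, 261^8=225, 261^16=189, 261^32=229, 261^64=137, 261^128=89, 261^256=449, 261^512=1725, 261^1024=1769, 261^2048=461, 261^4096=1437, 261^8192=829; 261^15726 = 261^2 * 261^4 * 261^8 * 261^32 * 261^64 * 261^256 * 261^1024 * 261^2048 * 261^4096 * 261^8192 = 381 (mod 1868); answer 381

381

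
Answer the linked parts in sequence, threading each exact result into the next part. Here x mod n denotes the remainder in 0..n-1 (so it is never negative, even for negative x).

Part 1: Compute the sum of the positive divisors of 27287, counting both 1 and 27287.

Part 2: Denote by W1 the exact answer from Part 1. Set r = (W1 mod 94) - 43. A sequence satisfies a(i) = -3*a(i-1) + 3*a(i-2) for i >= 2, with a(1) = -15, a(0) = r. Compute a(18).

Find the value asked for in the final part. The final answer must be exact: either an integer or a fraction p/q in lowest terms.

216886957317

Part 1: 27287 = 13 * 2099; sigma = (1 + 13) * (1 + 2099) = 14 * 2100 = 29400; answer 29400
Part 2: W1 = 29400; r = 29; a(2) = -3*(-15) + 3*(29) = 132; iterating: a(2)=132, a(3)=-441, a(4)=1719, a(5)=-6480, a(6)=24597, a(7)=-93231, a(8)=353484, a(9)=-1340145, a(10)=5080887, a(11)=-19263096, a(12)=73031949, a(13)=-276885135, a(14)=1049751252, a(15)=-3979909161, a(16)=15088981239, a(17)=-57206671200, a(18)=216886957317; answer 216886957317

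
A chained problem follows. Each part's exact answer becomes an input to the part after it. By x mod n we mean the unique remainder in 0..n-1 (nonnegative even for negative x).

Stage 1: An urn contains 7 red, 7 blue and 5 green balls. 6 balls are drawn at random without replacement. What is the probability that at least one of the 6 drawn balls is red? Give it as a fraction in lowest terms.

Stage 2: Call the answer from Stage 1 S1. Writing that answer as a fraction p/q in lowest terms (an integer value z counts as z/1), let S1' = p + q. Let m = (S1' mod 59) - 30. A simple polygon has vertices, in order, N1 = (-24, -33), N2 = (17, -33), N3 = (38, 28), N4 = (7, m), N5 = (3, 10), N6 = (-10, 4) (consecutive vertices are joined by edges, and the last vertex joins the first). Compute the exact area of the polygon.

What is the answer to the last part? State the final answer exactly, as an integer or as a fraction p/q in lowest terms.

2010

Stage 1: total draws C(19,6) = 27132; complement C(12,6) = 924; favorable 27132 - 924 = 26208; P = 312/323; answer 312/323
Stage 2: S1 = 312/323; threaded value p + q = 635; m = 15; cross terms: (-24*-33 - 17*-33)=1353, (17*28 - 38*-33)=1730, (38*15 - 7*28)=374, (7*10 - 3*15)=25, (3*4 - -10*10)=112, (-10*-33 - -24*4)=426; twice the area = |4020| = 4020; area = 2010; answer 2010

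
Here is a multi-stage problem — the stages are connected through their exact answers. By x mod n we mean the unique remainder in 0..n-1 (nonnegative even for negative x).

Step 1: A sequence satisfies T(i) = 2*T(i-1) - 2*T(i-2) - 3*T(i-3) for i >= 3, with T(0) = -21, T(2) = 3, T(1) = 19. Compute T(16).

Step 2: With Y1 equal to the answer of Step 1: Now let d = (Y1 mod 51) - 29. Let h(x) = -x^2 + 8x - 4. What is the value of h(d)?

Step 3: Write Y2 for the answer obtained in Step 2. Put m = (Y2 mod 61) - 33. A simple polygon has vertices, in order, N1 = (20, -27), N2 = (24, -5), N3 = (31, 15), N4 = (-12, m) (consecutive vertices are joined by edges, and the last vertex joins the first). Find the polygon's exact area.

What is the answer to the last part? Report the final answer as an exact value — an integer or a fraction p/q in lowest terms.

Step 1: T(3) = 2*(3) - 2*(19) - 3*(-21) = 31; iterating: T(3)=31, T(4)=-1, T(5)=-73, T(6)=-237, T(7)=-325, T(8)=43, T(9)=1447, T(10)=3783, T(11)=4543, T(12)=-2821, T(13)=-26077, T(14)=-60141, T(15)=-59665, T(16)=79183; answer 79183
Step 2: Y1 = 79183; d = 2; -1*(2)^2 + 8*(2)^1 - 4 = (-4) + (16) + (-4) = 8; answer 8
Step 3: Y2 = 8; m = -25; cross terms: (20*-5 - 24*-27)=548, (24*15 - 31*-5)=515, (31*-25 - -12*15)=-595, (-12*-27 - 20*-25)=824; twice the area = |1292| = 1292; area = 646; answer 646

646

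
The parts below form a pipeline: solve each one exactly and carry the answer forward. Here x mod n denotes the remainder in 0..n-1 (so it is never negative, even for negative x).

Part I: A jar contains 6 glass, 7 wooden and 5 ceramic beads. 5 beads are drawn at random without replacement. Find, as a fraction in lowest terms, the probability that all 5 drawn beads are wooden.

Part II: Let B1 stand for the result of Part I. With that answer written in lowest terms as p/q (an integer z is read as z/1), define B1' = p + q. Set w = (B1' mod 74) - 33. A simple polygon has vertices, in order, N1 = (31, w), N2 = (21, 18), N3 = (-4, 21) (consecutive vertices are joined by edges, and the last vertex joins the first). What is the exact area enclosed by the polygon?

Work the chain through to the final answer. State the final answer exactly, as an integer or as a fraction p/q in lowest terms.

135

Part I: total draws C(18,5) = 8568; favorable C(7,5) = 21; P = 1/408; answer 1/408
Part II: B1 = 1/408; threaded value p + q = 409; w = 6; cross terms: (31*18 - 21*6)=432, (21*21 - -4*18)=513, (-4*6 - 31*21)=-675; twice the area = |270| = 270; area = 135; answer 135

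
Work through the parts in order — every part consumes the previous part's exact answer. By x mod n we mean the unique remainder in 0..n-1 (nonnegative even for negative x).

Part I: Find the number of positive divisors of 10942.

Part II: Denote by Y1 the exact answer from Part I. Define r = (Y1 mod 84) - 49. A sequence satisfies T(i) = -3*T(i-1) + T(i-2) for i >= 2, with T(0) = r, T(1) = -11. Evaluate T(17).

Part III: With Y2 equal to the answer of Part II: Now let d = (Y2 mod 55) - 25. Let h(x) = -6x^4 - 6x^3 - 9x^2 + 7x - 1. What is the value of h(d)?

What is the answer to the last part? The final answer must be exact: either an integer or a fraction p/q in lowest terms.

Part I: 10942 = 2 * 5471; number of divisors = (1+1) * (1+1) = 4; answer 4
Part II: Y1 = 4; r = -45; T(2) = -3*(-11) + 1*(-45) = -12; iterating: T(2)=-12, T(3)=25, T(4)=-87, T(5)=286, T(6)=-945, T(7)=3121, T(8)=-10308, T(9)=34045, T(10)=-112443, T(11)=371374, T(12)=-1226565, T(13)=4051069, T(14)=-13379772, T(15)=44190385, T(16)=-145950927, T(17)=482043166; answer 482043166
Part III: Y2 = 482043166; d = -14; -6*(-14)^4 - 6*(-14)^3 - 9*(-14)^2 + 7*(-14)^1 - 1 = (-230496) + (16464) + (-1764) + (-98) + (-1) = -215895; answer -215895

-215895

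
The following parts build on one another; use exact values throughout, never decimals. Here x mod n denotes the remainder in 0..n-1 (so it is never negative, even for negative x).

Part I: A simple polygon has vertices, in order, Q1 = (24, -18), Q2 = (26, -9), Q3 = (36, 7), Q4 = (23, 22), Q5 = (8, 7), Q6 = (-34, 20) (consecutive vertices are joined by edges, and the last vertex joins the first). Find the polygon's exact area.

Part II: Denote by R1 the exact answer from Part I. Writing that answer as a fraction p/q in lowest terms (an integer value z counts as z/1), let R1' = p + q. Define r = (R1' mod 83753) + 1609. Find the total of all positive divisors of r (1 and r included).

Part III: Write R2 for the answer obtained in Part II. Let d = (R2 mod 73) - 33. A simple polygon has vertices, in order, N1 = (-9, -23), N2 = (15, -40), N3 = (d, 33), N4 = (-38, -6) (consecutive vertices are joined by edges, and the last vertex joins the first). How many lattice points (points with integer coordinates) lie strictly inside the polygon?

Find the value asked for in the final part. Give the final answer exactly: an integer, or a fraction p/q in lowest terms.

1738

Part I: cross terms: (24*-9 - 26*-18)=252, (26*7 - 36*-9)=506, (36*22 - 23*7)=631, (23*7 - 8*22)=-15, (8*20 - -34*7)=398, (-34*-18 - 24*20)=132; twice the area = |1904| = 1904; area = 952; answer 952
Part II: R1 = 952; threaded value p + q = 953; r = 2562; 2562 = 2 * 3 * 7 * 61; sigma = (1 + 2) * (1 + 3) * (1 + 7) * (1 + 61) = 3 * 4 * 8 * 62 = 5952; answer 5952
Part III: R2 = 5952; d = 6; cross terms: (-9*-40 - 15*-23)=705, (15*33 - 6*-40)=735, (6*-6 - -38*33)=1218, (-38*-23 - -9*-6)=820; twice the area = |3478| = 3478; area = 1739; boundary points = 1 + 1 + 1 + 1 = 4; strictly interior points = area - boundary/2 + 1 = 1738; answer 1738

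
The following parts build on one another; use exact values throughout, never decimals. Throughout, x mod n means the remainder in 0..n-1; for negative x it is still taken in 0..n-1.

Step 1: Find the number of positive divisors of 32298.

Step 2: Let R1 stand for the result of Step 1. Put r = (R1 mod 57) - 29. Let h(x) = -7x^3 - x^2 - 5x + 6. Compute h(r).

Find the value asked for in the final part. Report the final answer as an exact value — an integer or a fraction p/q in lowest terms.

Step 1: 32298 = 2 * 3 * 7 * 769; number of divisors = (1+1) * (1+1) * (1+1) * (1+1) = 16; answer 16
Step 2: R1 = 16; r = -13; -7*(-13)^3 - 1*(-13)^2 - 5*(-13)^1 + 6 = (15379) + (-169) + (65) + (6) = 15281; answer 15281

15281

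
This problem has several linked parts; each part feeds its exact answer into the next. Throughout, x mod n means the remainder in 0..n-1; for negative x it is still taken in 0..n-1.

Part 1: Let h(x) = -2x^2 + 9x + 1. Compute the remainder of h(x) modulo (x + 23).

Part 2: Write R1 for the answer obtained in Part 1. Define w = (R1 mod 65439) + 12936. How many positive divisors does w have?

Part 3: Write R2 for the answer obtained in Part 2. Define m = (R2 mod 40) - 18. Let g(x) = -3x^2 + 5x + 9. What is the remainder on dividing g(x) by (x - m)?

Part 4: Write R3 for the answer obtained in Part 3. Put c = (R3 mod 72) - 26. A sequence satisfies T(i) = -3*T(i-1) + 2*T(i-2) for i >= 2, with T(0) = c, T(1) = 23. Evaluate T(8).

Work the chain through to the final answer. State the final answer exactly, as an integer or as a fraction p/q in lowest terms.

14253

Part 1: remainder = value at the root: -2*(-23)^2 + 9*(-23)^1 + 1 = (-1058) + (-207) + (1) = -1264; answer -1264
Part 2: R1 = -1264; w = 77111; 77111 = 29 * 2659; number of divisors = (1+1) * (1+1) = 4; answer 4
Part 3: R2 = 4; m = -14; remainder = value at the root: -3*(-14)^2 + 5*(-14)^1 + 9 = (-588) + (-70) + (9) = -649; answer -649
Part 4: R3 = -649; c = 45; T(2) = -3*(23) + 2*(45) = 21; iterating: T(2)=21, T(3)=-17, T(4)=93, T(5)=-313, T(6)=1125, T(7)=-4001, T(8)=14253; answer 14253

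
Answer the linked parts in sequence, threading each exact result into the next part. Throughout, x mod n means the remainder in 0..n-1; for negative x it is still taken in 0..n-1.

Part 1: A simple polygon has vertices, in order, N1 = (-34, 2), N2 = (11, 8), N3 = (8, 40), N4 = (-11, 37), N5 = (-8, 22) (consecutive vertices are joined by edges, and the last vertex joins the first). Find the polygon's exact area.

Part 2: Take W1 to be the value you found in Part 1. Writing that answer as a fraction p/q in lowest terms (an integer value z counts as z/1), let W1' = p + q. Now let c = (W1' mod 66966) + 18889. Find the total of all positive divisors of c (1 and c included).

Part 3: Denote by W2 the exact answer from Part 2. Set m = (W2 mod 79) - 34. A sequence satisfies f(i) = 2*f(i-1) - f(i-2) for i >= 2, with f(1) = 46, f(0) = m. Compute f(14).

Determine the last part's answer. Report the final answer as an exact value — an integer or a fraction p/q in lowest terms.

Part 1: cross terms: (-34*8 - 11*2)=-294, (11*40 - 8*8)=376, (8*37 - -11*40)=736, (-11*22 - -8*37)=54, (-8*2 - -34*22)=732; twice the area = |1604| = 1604; area = 802; answer 802
Part 2: W1 = 802; threaded value p + q = 803; c = 19692; 19692 = 2^2 * 3^2 * 547; sigma = (1 + 2 + 4) * (1 + 3 + 9) * (1 + 547) = 7 * 13 * 548 = 49868; answer 49868
Part 3: W2 = 49868; m = -15; f(2) = 2*(46) - 1*(-15) = 107; iterating: f(2)=107, f(3)=168, f(4)=229, f(5)=290, f(6)=351, f(7)=412, f(8)=473, f(9)=534, f(10)=595, f(11)=656, f(12)=717, f(13)=778, f(14)=839; answer 839

839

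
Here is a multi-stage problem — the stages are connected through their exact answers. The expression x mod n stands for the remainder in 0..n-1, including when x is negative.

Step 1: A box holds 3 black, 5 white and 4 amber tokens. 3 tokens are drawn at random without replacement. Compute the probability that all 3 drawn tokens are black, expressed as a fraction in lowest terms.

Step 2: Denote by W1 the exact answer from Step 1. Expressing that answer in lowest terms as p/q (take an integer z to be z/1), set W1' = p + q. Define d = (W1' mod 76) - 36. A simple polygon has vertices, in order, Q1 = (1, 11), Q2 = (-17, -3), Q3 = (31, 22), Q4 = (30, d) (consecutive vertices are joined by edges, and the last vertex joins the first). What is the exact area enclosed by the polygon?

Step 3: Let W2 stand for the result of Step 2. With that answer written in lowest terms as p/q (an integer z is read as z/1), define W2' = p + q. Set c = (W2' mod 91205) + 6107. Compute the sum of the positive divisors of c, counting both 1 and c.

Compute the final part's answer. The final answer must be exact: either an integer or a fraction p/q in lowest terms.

17360

Step 1: total draws C(12,3) = 220; favorable C(3,3) = 1; P = 1/220; answer 1/220
Step 2: W1 = 1/220; threaded value p + q = 221; d = 33; cross terms: (1*-3 - -17*11)=184, (-17*22 - 31*-3)=-281, (31*33 - 30*22)=363, (30*11 - 1*33)=297; twice the area = |563| = 563; area = 563/2; answer 563/2
Step 3: W2 = 563/2; threaded value p + q = 565; c = 6672; 6672 = 2^4 * 3 * 139; sigma = (1 + 2 + 4 + 8 + 16) * (1 + 3) * (1 + 139) = 31 * 4 * 140 = 17360; answer 17360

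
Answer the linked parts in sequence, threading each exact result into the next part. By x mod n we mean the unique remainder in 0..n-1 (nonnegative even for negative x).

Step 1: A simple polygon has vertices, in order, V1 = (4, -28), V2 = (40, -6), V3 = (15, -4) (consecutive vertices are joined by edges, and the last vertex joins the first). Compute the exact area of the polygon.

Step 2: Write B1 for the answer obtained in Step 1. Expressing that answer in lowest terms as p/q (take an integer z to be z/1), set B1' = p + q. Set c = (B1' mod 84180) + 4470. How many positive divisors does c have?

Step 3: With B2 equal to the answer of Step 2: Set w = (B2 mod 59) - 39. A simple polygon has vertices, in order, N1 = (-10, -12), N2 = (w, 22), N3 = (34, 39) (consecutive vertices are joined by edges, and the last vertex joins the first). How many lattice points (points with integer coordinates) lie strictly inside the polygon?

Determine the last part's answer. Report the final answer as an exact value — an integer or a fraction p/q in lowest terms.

Step 1: cross terms: (4*-6 - 40*-28)=1096, (40*-4 - 15*-6)=-70, (15*-28 - 4*-4)=-404; twice the area = |622| = 622; area = 311; answer 311
Step 2: B1 = 311; threaded value p + q = 312; c = 4782; 4782 = 2 * 3 * 797; number of divisors = (1+1) * (1+1) * (1+1) = 8; answer 8
Step 3: B2 = 8; w = -31; cross terms: (-10*22 - -31*-12)=-592, (-31*39 - 34*22)=-1957, (34*-12 - -10*39)=-18; twice the area = |-2567| = 2567; area = 2567/2; boundary points = 1 + 1 + 1 = 3; strictly interior points = area - boundary/2 + 1 = 1283; answer 1283

1283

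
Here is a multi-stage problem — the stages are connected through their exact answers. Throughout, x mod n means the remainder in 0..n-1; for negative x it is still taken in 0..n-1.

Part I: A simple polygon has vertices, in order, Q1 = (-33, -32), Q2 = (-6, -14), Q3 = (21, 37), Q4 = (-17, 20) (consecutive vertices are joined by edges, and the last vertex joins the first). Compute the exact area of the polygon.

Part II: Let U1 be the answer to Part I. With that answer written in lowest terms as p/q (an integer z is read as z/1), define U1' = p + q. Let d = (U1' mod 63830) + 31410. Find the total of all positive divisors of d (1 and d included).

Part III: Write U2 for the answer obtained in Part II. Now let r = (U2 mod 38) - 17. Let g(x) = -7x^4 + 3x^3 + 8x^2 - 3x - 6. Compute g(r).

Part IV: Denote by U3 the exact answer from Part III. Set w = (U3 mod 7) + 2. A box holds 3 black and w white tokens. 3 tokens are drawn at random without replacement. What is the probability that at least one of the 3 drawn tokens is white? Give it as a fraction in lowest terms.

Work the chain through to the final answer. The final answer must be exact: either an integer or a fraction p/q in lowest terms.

Part I: cross terms: (-33*-14 - -6*-32)=270, (-6*37 - 21*-14)=72, (21*20 - -17*37)=1049, (-17*-32 - -33*20)=1204; twice the area = |2595| = 2595; area = 2595/2; answer 2595/2
Part II: U1 = 2595/2; threaded value p + q = 2597; d = 34007; 34007 = 31 * 1097; sigma = (1 + 31) * (1 + 1097) = 32 * 1098 = 35136; answer 35136
Part III: U2 = 35136; r = 7; -7*(7)^4 + 3*(7)^3 + 8*(7)^2 - 3*(7)^1 - 6 = (-16807) + (1029) + (392) + (-21) + (-6) = -15413; answer -15413
Part IV: U3 = -15413; w = 3; total draws C(6,3) = 20; complement C(3,3) = 1; favorable 20 - 1 = 19; P = 19/20; answer 19/20

19/20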